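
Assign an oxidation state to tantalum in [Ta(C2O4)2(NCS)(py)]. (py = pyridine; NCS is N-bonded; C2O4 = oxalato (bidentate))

+5

No counter-ion: the bracketed complex is neutral.
Ligand charges: 1×py neutral; 1×NCS = -1; 2×C2O4 = -4; sum -5.
Ta + (-5) = 0 ⇒ Ta is +5.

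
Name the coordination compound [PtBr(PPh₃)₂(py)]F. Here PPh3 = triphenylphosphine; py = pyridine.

bromo(pyridine)bis(triphenylphosphine)platinum(II) fluoride

The 1 fluoride counter-ion carries a total charge of -1, so each complex ion is 1+.
Ligand charges: 1×bromo (-1 each), 2×triphenylphosphine (neutral), 1×pyridine (neutral); total -1. So Pt + (-1) = 1+, giving Pt = +2.
Ligands are named alphabetically: bromo before pyridine before triphenylphosphine.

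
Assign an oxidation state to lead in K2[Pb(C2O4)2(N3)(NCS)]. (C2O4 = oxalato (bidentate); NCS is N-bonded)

2 potassium outside the brackets (+1 each) → the complex ion is 2−.
Ligand charges: 2×C2O4 = -4; 1×NCS = -1; 1×N3 = -1; sum -6.
Pb + (-6) = 2− ⇒ Pb is +4.

+4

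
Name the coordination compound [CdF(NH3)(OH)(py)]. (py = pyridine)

There is no counter-ion, so the complex is neutral overall.
Ligand charges: 1×ammine (neutral), 1×hydroxo (-1 each), 1×fluoro (-1 each), 1×pyridine (neutral); total -2. So Cd + (-2) = 0, giving Cd = +2.
Ligands are named alphabetically: ammine before fluoro before hydroxo before pyridine.

amminefluorohydroxo(pyridine)cadmium(II)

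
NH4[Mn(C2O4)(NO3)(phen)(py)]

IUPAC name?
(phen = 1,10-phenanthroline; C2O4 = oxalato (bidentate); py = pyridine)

The 1 ammonium counter-ion carries a total charge of +1, so each complex ion is 1−.
Ligand charges: 1×nitrato (-1 each), 1×1,10-phenanthroline (neutral), 1×oxalato (-2 each), 1×pyridine (neutral); total -3. So Mn + (-3) = 1−, giving Mn = +2.
Ligands are named alphabetically: nitrato before oxalato before phenanthroline before pyridine.
The complex ion is anionic, so manganese takes the -ate form manganate(II).

ammonium nitratooxalato(1,10-phenanthroline)(pyridine)manganate(II)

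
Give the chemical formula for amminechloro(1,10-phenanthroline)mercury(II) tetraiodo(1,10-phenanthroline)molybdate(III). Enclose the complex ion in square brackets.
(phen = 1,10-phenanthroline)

Cation [Hg…]: ligand charges -1, Hg(II) ⇒ ion charge 1+.
Anion [Mo…]: ligand charges -4, Mo(III) ⇒ ion charge 1−.
One 1+ cation balances one 1− anion.

[HgCl(NH3)(phen)][MoI4(phen)]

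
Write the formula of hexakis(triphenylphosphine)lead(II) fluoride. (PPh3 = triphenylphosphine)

Ligands: 6 triphenylphosphine (PPh3, neutral). Ligand charge sum = 0.
With Pb in oxidation state +2, the complex ion is [Pb...]^2+.
Charge balance with fluoride (-1) requires 1 complex ion per 2 fluoride.

[Pb(PPh3)6]F2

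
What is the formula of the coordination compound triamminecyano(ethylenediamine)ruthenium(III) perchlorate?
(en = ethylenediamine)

[Ru(CN)(en)(NH3)3](ClO4)2

Ligands: 1 ethylenediamine (en, neutral), 3 ammine (NH3, neutral), 1 cyano (CN, -1). Ligand charge sum = -1.
With Ru in oxidation state +3, the complex ion is [Ru...]^2+.
Charge balance with perchlorate (-1) requires 1 complex ion per 2 perchlorate.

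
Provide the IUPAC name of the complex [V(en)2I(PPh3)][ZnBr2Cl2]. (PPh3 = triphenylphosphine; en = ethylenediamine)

Zinc is always +2 in its complexes; the anion's ligand charges sum to -4, so the complex anion is 2−.
A 1:1 salt means the cation carries the equal and opposite charge, 2+.
Cation: ligand charges sum to -1; for the ion to be 2+, V = +3.

bis(ethylenediamine)iodo(triphenylphosphine)vanadium(III) dibromodichlorozincate(II)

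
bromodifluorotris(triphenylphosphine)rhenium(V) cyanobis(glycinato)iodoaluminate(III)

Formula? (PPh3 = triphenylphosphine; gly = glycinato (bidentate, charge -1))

[ReBrF2(PPh3)3][Al(CN)(gly)2I]2

Cation [Re…]: ligand charges -3, Re(V) ⇒ ion charge 2+.
Anion [Al…]: ligand charges -4, Al(III) ⇒ ion charge 1−.
One 2+ cation requires 2 of the 1− anion.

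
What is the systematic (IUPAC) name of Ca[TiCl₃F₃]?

The 1 calcium counter-ion carries a total charge of +2, so each complex ion is 2−.
Ligand charges: 3×chloro (-1 each), 3×fluoro (-1 each); total -6. So Ti + (-6) = 2−, giving Ti = +4.
Ligands are named alphabetically: chloro before fluoro.
The complex ion is anionic, so titanium takes the -ate form titanate(IV).

calcium trichlorotrifluorotitanate(IV)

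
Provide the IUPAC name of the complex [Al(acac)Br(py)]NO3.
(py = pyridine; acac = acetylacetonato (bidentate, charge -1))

The 1 nitrate counter-ion carries a total charge of -1, so each complex ion is 1+.
Ligand charges: 1×bromo (-1 each), 1×pyridine (neutral), 1×acetylacetonato (-1 each); total -2. So Al + (-2) = 1+, giving Al = +3.
Ligands are named alphabetically: acetylacetonato before bromo before pyridine.

(acetylacetonato)bromo(pyridine)aluminium(III) nitrate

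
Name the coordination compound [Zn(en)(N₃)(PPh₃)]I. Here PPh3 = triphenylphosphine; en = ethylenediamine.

The 1 iodide counter-ion carries a total charge of -1, so each complex ion is 1+.
Ligand charges: 1×triphenylphosphine (neutral), 1×azido (-1 each), 1×ethylenediamine (neutral); total -1. So Zn + (-1) = 1+, giving Zn = +2.
Ligands are named alphabetically: azido before ethylenediamine before triphenylphosphine.

azido(ethylenediamine)(triphenylphosphine)zinc(II) iodide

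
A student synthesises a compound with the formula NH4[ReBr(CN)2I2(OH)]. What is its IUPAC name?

ammonium bromodicyanohydroxodiiodorhenate(V)

The 1 ammonium counter-ion carries a total charge of +1, so each complex ion is 1−.
Ligand charges: 1×bromo (-1 each), 1×hydroxo (-1 each), 2×iodo (-1 each), 2×cyano (-1 each); total -6. So Re + (-6) = 1−, giving Re = +5.
Ligands are named alphabetically: bromo before cyano before hydroxo before iodo.
The complex ion is anionic, so rhenium takes the -ate form rhenate(V).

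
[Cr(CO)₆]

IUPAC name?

There is no counter-ion, so the complex is neutral overall.
Ligand charges: 6×carbonyl (neutral); total 0. So Cr + (0) = 0, giving Cr = 0.

hexacarbonylchromium(0)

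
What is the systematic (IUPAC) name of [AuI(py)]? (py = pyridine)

There is no counter-ion, so the complex is neutral overall.
Ligand charges: 1×pyridine (neutral), 1×iodo (-1 each); total -1. So Au + (-1) = 0, giving Au = +1.
Ligands are named alphabetically: iodo before pyridine.

iodo(pyridine)gold(I)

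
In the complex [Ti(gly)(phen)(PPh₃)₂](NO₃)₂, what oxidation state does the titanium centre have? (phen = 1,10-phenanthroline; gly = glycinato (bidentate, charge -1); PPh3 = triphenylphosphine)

+3

2 nitrate outside the brackets (-1 each) → the complex ion is 2+.
Ligand charges: 1×phen neutral; 1×gly = -1; 2×PPh3 neutral; sum -1.
Ti + (-1) = 2+ ⇒ Ti is +3.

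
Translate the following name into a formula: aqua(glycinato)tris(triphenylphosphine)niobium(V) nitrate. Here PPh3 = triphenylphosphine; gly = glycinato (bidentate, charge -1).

[Nb(gly)(H2O)(PPh3)3](NO3)4

Ligands: 3 triphenylphosphine (PPh3, neutral), 1 aqua (H2O, neutral), 1 glycinato (gly, -1). Ligand charge sum = -1.
With Nb in oxidation state +5, the complex ion is [Nb...]^4+.
Charge balance with nitrate (-1) requires 1 complex ion per 4 nitrate.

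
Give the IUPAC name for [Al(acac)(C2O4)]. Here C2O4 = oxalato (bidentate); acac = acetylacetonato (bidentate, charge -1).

(acetylacetonato)oxalatoaluminium(III)

There is no counter-ion, so the complex is neutral overall.
Ligand charges: 1×oxalato (-2 each), 1×acetylacetonato (-1 each); total -3. So Al + (-3) = 0, giving Al = +3.
Ligands are named alphabetically: acetylacetonato before oxalato.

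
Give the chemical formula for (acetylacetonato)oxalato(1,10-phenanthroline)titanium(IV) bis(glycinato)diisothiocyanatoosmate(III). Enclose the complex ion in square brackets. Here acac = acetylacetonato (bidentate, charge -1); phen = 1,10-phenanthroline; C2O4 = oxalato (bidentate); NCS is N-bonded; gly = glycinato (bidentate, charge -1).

Cation [Ti…]: ligand charges -3, Ti(IV) ⇒ ion charge 1+.
Anion [Os…]: ligand charges -4, Os(III) ⇒ ion charge 1−.
One 1+ cation balances one 1− anion.

[Ti(acac)(C2O4)(phen)][Os(gly)2(NCS)2]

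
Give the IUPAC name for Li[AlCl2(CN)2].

lithium dichlorodicyanoaluminate(III)

The 1 lithium counter-ion carries a total charge of +1, so each complex ion is 1−.
Ligand charges: 2×cyano (-1 each), 2×chloro (-1 each); total -4. So Al + (-4) = 1−, giving Al = +3.
The complex ion is anionic, so aluminium takes the -ate form aluminate(III).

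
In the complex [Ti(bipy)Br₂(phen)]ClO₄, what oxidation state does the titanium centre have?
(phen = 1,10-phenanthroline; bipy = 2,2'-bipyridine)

1 perchlorate outside the brackets (-1 each) → the complex ion is 1+.
Ligand charges: 1×phen neutral; 2×Br = -2; 1×bipy neutral; sum -2.
Ti + (-2) = 1+ ⇒ Ti is +3.

+3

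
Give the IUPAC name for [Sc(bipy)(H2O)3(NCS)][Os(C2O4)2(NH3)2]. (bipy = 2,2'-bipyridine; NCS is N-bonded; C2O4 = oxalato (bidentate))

triaqua(2,2'-bipyridine)isothiocyanatoscandium(III) diamminedioxalatoosmate(II)

Scandium is always +3 in its complexes; the cation's ligand charges sum to -1, so the complex cation is 2+.
A 1:1 salt means the anion carries the equal and opposite charge, 2−.
Anion: ligand charges sum to -4; for the ion to be 2−, Os = +2.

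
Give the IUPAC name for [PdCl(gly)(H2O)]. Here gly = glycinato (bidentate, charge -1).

aquachloro(glycinato)palladium(II)

There is no counter-ion, so the complex is neutral overall.
Ligand charges: 1×aqua (neutral), 1×chloro (-1 each), 1×glycinato (-1 each); total -2. So Pd + (-2) = 0, giving Pd = +2.
Ligands are named alphabetically: aqua before chloro before glycinato.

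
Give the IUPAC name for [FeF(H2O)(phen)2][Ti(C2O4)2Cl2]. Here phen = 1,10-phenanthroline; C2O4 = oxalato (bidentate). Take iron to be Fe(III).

Fe is given as +3; the cation's ligand charges sum to -1, so the complex cation is 2+.
A 1:1 salt means the anion carries the equal and opposite charge, 2−.
Anion: ligand charges sum to -6; for the ion to be 2−, Ti = +4.

aquafluorobis(1,10-phenanthroline)iron(III) dichlorodioxalatotitanate(IV)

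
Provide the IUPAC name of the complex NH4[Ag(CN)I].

The 1 ammonium counter-ion carries a total charge of +1, so each complex ion is 1−.
Ligand charges: 1×iodo (-1 each), 1×cyano (-1 each); total -2. So Ag + (-2) = 1−, giving Ag = +1.
Ligands are named alphabetically: cyano before iodo.
The complex ion is anionic, so silver takes the -ate form argentate(I).

ammonium cyanoiodoargentate(I)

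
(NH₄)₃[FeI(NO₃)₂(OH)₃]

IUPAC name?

ammonium trihydroxoiododinitratoferrate(III)

The 3 ammonium counter-ions carry a total charge of +3, so each complex ion is 3−.
Ligand charges: 3×hydroxo (-1 each), 1×iodo (-1 each), 2×nitrato (-1 each); total -6. So Fe + (-6) = 3−, giving Fe = +3.
Ligands are named alphabetically: hydroxo before iodo before nitrato.
The complex ion is anionic, so iron takes the -ate form ferrate(III).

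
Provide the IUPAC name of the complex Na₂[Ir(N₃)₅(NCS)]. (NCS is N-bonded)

The 2 sodium counter-ions carry a total charge of +2, so each complex ion is 2−.
Ligand charges: 1×isothiocyanato (-1 each), 5×azido (-1 each); total -6. So Ir + (-6) = 2−, giving Ir = +4.
Ligands are named alphabetically: azido before isothiocyanato.
The complex ion is anionic, so iridium takes the -ate form iridate(IV).

sodium pentaazidoisothiocyanatoiridate(IV)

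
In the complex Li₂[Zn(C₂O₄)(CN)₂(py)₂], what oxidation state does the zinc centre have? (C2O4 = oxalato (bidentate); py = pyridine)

+2

2 lithium outside the brackets (+1 each) → the complex ion is 2−.
Ligand charges: 2×CN = -2; 1×C2O4 = -2; 2×py neutral; sum -4.
Zn + (-4) = 2− ⇒ Zn is +2.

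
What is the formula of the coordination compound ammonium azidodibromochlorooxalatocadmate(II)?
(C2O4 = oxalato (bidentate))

Ligands: 1 azido (N3, -1), 1 oxalato (C2O4, -2), 1 chloro (Cl, -1), 2 bromo (Br, -1). Ligand charge sum = -6.
With Cd in oxidation state +2, the complex ion is [Cd...]^4−.
Charge balance with ammonium (+1) requires 1 complex ion per 4 ammonium.

(NH4)4[CdBr2(C2O4)Cl(N3)]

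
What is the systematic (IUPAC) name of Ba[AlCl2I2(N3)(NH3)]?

The 1 barium counter-ion carries a total charge of +2, so each complex ion is 2−.
Ligand charges: 1×ammine (neutral), 2×iodo (-1 each), 1×azido (-1 each), 2×chloro (-1 each); total -5. So Al + (-5) = 2−, giving Al = +3.
Ligands are named alphabetically: ammine before azido before chloro before iodo.
The complex ion is anionic, so aluminium takes the -ate form aluminate(III).

barium ammineazidodichlorodiiodoaluminate(III)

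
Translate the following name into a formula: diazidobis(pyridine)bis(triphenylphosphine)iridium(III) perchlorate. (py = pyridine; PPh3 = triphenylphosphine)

[Ir(N3)2(PPh3)2(py)2]ClO4

Ligands: 2 pyridine (py, neutral), 2 triphenylphosphine (PPh3, neutral), 2 azido (N3, -1). Ligand charge sum = -2.
With Ir in oxidation state +3, the complex ion is [Ir...]^1+.
Charge balance with perchlorate (-1) requires 1 complex ion per 1 perchlorate.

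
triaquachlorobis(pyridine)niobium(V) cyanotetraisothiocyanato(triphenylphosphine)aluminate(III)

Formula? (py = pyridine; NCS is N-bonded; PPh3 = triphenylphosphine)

Cation [Nb…]: ligand charges -1, Nb(V) ⇒ ion charge 4+.
Anion [Al…]: ligand charges -5, Al(III) ⇒ ion charge 2−.
One 4+ cation requires 2 of the 2− anion.

[NbCl(H2O)3(py)2][Al(CN)(NCS)4(PPh3)]2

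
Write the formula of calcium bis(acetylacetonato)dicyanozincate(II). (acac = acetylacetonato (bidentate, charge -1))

Ca[Zn(acac)2(CN)2]

Ligands: 2 acetylacetonato (acac, -1), 2 cyano (CN, -1). Ligand charge sum = -4.
With Zn in oxidation state +2, the complex ion is [Zn...]^2−.
Charge balance with calcium (+2) requires 1 complex ion per 1 calcium.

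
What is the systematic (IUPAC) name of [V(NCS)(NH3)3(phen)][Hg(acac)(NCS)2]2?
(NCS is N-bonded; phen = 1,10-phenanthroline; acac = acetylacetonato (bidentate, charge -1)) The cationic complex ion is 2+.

triammineisothiocyanato(1,10-phenanthroline)vanadium(III) (acetylacetonato)diisothiocyanatomercurate(II)

Both ions are complex: the cation is named first with the plain metal name, the anion second with the -ate form; each ion's ligands are alphabetised independently.
The complex cation is given as 2+; its ligand charges sum to -1, so V = +3.
With 2 anions per cation, each anion must be 2/2 = 1−.
Anion: ligand charges sum to -3; for the ion to be 1−, Hg = +2.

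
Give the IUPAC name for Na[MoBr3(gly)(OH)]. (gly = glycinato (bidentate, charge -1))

The 1 sodium counter-ion carries a total charge of +1, so each complex ion is 1−.
Ligand charges: 1×glycinato (-1 each), 1×hydroxo (-1 each), 3×bromo (-1 each); total -5. So Mo + (-5) = 1−, giving Mo = +4.
Ligands are named alphabetically: bromo before glycinato before hydroxo.
The complex ion is anionic, so molybdenum takes the -ate form molybdate(IV).

sodium tribromo(glycinato)hydroxomolybdate(IV)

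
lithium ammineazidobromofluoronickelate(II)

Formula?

Li[NiBrF(N3)(NH3)]

Ligands: 1 bromo (Br, -1), 1 ammine (NH3, neutral), 1 azido (N3, -1), 1 fluoro (F, -1). Ligand charge sum = -3.
With Ni in oxidation state +2, the complex ion is [Ni...]^1−.
Charge balance with lithium (+1) requires 1 complex ion per 1 lithium.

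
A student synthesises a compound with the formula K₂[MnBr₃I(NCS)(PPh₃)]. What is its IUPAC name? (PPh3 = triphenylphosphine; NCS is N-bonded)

potassium tribromoiodoisothiocyanato(triphenylphosphine)manganate(III)

The 2 potassium counter-ions carry a total charge of +2, so each complex ion is 2−.
Ligand charges: 1×iodo (-1 each), 3×bromo (-1 each), 1×triphenylphosphine (neutral), 1×isothiocyanato (-1 each); total -5. So Mn + (-5) = 2−, giving Mn = +3.
The complex ion is anionic, so manganese takes the -ate form manganate(III).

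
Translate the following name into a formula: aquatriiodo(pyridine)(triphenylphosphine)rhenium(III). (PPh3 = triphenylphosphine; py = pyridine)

[Re(H2O)I3(PPh3)(py)]

Ligands: 1 aqua (H2O, neutral), 1 triphenylphosphine (PPh3, neutral), 3 iodo (I, -1), 1 pyridine (py, neutral). Ligand charge sum = -3.
With Re in oxidation state +3, the complex ion is [Re...].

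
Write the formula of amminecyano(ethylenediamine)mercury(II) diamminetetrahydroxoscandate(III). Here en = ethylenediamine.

[Hg(CN)(en)(NH3)][Sc(NH3)2(OH)4]

Cation [Hg…]: ligand charges -1, Hg(II) ⇒ ion charge 1+.
Anion [Sc…]: ligand charges -4, Sc(III) ⇒ ion charge 1−.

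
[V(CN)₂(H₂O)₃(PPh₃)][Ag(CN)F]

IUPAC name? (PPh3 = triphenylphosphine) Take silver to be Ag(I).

Both ions are complex: the cation is named first with the plain metal name, the anion second with the -ate form; each ion's ligands are alphabetised independently.
Ag is given as +1; the anion's ligand charges sum to -2, so the complex anion is 1−.
A 1:1 salt means the cation carries the equal and opposite charge, 1+.
Cation: ligand charges sum to -2; for the ion to be 1+, V = +3.

triaquadicyano(triphenylphosphine)vanadium(III) cyanofluoroargentate(I)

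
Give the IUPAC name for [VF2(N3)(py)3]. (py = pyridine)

azidodifluorotris(pyridine)vanadium(III)

There is no counter-ion, so the complex is neutral overall.
Ligand charges: 1×azido (-1 each), 3×pyridine (neutral), 2×fluoro (-1 each); total -3. So V + (-3) = 0, giving V = +3.
Ligands are named alphabetically: azido before fluoro before pyridine.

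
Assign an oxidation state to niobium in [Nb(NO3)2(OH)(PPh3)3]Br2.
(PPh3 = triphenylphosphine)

2 bromide outside the brackets (-1 each) → the complex ion is 2+.
Ligand charges: 2×NO3 = -2; 3×PPh3 neutral; 1×OH = -1; sum -3.
Nb + (-3) = 2+ ⇒ Nb is +5.

+5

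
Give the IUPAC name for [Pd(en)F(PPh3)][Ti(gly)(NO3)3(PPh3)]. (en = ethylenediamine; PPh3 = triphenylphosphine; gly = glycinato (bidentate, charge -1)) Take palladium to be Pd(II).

(ethylenediamine)fluoro(triphenylphosphine)palladium(II) (glycinato)trinitrato(triphenylphosphine)titanate(III)

Both ions are complex: the cation is named first with the plain metal name, the anion second with the -ate form; each ion's ligands are alphabetised independently.
Pd is given as +2; the cation's ligand charges sum to -1, so the complex cation is 1+.
A 1:1 salt means the anion carries the equal and opposite charge, 1−.
Anion: ligand charges sum to -4; for the ion to be 1−, Ti = +3.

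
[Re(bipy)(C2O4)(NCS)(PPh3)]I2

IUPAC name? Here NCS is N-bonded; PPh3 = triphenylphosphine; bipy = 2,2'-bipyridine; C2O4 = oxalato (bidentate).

(2,2'-bipyridine)isothiocyanatooxalato(triphenylphosphine)rhenium(V) iodide

The 2 iodide counter-ions carry a total charge of -2, so each complex ion is 2+.
Ligand charges: 1×isothiocyanato (-1 each), 1×triphenylphosphine (neutral), 1×2,2'-bipyridine (neutral), 1×oxalato (-2 each); total -3. So Re + (-3) = 2+, giving Re = +5.
Ligands are named alphabetically: bipyridine before isothiocyanato before oxalato before triphenylphosphine.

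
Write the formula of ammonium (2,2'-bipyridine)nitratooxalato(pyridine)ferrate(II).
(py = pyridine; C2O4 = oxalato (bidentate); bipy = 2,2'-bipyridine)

NH4[Fe(bipy)(C2O4)(NO3)(py)]

Ligands: 1 pyridine (py, neutral), 1 oxalato (C2O4, -2), 1 nitrato (NO3, -1), 1 2,2'-bipyridine (bipy, neutral). Ligand charge sum = -3.
Charge balance with ammonium (+1) requires 1 complex ion per 1 ammonium.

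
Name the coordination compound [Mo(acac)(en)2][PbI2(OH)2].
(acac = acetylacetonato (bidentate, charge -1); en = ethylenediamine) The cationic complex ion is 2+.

Both ions are complex: the cation is named first with the plain metal name, the anion second with the -ate form; each ion's ligands are alphabetised independently.
The complex cation is given as 2+; its ligand charges sum to -1, so Mo = +3.
A 1:1 salt means the anion carries the equal and opposite charge, 2−.
Anion: ligand charges sum to -4; for the ion to be 2−, Pb = +2.

(acetylacetonato)bis(ethylenediamine)molybdenum(III) dihydroxodiiodoplumbate(II)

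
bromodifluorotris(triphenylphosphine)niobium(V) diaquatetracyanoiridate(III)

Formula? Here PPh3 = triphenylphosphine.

Cation [Nb…]: ligand charges -3, Nb(V) ⇒ ion charge 2+.
Anion [Ir…]: ligand charges -4, Ir(III) ⇒ ion charge 1−.

[NbBrF2(PPh3)3][Ir(CN)4(H2O)2]2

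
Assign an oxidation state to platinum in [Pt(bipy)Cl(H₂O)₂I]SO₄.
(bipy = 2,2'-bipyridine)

1 sulfate outside the brackets (-2 each) → the complex ion is 2+.
Ligand charges: 2×H2O neutral; 1×I = -1; 1×bipy neutral; 1×Cl = -1; sum -2.
Pt + (-2) = 2+ ⇒ Pt is +4.

+4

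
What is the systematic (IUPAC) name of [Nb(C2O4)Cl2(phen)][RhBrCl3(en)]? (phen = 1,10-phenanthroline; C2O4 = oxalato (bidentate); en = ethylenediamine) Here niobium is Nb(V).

Nb is given as +5; the cation's ligand charges sum to -4, so the complex cation is 1+.
A 1:1 salt means the anion carries the equal and opposite charge, 1−.
Anion: ligand charges sum to -4; for the ion to be 1−, Rh = +3.

dichlorooxalato(1,10-phenanthroline)niobium(V) bromotrichloro(ethylenediamine)rhodate(III)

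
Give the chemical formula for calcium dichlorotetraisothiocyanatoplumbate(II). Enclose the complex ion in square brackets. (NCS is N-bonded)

Ca2[PbCl2(NCS)4]

Ligands: 2 chloro (Cl, -1), 4 isothiocyanato (NCS, -1). Ligand charge sum = -6.
With Pb in oxidation state +2, the complex ion is [Pb...]^4−.
Charge balance with calcium (+2) requires 1 complex ion per 2 calcium.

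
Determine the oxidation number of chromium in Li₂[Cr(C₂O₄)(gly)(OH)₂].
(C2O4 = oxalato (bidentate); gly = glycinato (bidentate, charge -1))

2 lithium outside the brackets (+1 each) → the complex ion is 2−.
Ligand charges: 1×C2O4 = -2; 2×OH = -2; 1×gly = -1; sum -5.
Cr + (-5) = 2− ⇒ Cr is +3.

+3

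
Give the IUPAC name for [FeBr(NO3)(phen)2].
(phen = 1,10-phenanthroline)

There is no counter-ion, so the complex is neutral overall.
Ligand charges: 1×bromo (-1 each), 2×1,10-phenanthroline (neutral), 1×nitrato (-1 each); total -2. So Fe + (-2) = 0, giving Fe = +2.
Ligands are named alphabetically: bromo before nitrato before phenanthroline.

bromonitratobis(1,10-phenanthroline)iron(II)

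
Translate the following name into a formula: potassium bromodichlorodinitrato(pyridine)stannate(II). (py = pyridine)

K3[SnBrCl2(NO3)2(py)]

Ligands: 2 chloro (Cl, -1), 2 nitrato (NO3, -1), 1 pyridine (py, neutral), 1 bromo (Br, -1). Ligand charge sum = -5.
Charge balance with potassium (+1) requires 1 complex ion per 3 potassium.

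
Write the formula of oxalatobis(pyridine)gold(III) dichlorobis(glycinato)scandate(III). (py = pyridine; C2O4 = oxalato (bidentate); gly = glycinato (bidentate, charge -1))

[Au(C2O4)(py)2][ScCl2(gly)2]

Cation [Au…]: ligand charges -2, Au(III) ⇒ ion charge 1+.
Anion [Sc…]: ligand charges -4, Sc(III) ⇒ ion charge 1−.
One 1+ cation balances one 1− anion.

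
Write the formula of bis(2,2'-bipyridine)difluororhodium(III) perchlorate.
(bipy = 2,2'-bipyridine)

[Rh(bipy)2F2]ClO4

Ligands: 2 fluoro (F, -1), 2 2,2'-bipyridine (bipy, neutral). Ligand charge sum = -2.
With Rh in oxidation state +3, the complex ion is [Rh...]^1+.
Charge balance with perchlorate (-1) requires 1 complex ion per 1 perchlorate.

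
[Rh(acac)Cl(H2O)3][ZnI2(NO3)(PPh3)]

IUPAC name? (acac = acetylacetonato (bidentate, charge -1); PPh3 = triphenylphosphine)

Zinc is always +2 in its complexes; the anion's ligand charges sum to -3, so the complex anion is 1−.
A 1:1 salt means the cation carries the equal and opposite charge, 1+.
Cation: ligand charges sum to -2; for the ion to be 1+, Rh = +3.

(acetylacetonato)triaquachlororhodium(III) diiodonitrato(triphenylphosphine)zincate(II)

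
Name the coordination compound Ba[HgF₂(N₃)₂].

barium diazidodifluoromercurate(II)

The 1 barium counter-ion carries a total charge of +2, so each complex ion is 2−.
Ligand charges: 2×azido (-1 each), 2×fluoro (-1 each); total -4. So Hg + (-4) = 2−, giving Hg = +2.
Ligands are named alphabetically: azido before fluoro.
The complex ion is anionic, so mercury takes the -ate form mercurate(II).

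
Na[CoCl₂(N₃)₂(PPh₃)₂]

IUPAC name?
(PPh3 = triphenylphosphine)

The 1 sodium counter-ion carries a total charge of +1, so each complex ion is 1−.
Ligand charges: 2×chloro (-1 each), 2×triphenylphosphine (neutral), 2×azido (-1 each); total -4. So Co + (-4) = 1−, giving Co = +3.
The complex ion is anionic, so cobalt takes the -ate form cobaltate(III).

sodium diazidodichlorobis(triphenylphosphine)cobaltate(III)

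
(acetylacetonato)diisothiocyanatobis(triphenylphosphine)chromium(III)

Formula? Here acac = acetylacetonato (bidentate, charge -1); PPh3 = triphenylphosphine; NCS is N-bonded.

Ligands: 1 acetylacetonato (acac, -1), 2 triphenylphosphine (PPh3, neutral), 2 isothiocyanato (NCS, -1). Ligand charge sum = -3.
With Cr in oxidation state +3, the complex ion is [Cr...].

[Cr(acac)(NCS)2(PPh3)2]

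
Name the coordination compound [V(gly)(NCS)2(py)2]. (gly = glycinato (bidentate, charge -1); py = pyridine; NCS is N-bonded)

(glycinato)diisothiocyanatobis(pyridine)vanadium(III)

There is no counter-ion, so the complex is neutral overall.
Ligand charges: 1×glycinato (-1 each), 2×pyridine (neutral), 2×isothiocyanato (-1 each); total -3. So V + (-3) = 0, giving V = +3.
Ligands are named alphabetically: glycinato before isothiocyanato before pyridine.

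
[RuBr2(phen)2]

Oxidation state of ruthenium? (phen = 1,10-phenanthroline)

+2

No counter-ion: the bracketed complex is neutral.
Ligand charges: 2×phen neutral; 2×Br = -2; sum -2.
Ru + (-2) = 0 ⇒ Ru is +2.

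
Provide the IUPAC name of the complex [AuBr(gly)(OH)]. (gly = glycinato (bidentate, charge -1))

There is no counter-ion, so the complex is neutral overall.
Ligand charges: 1×hydroxo (-1 each), 1×glycinato (-1 each), 1×bromo (-1 each); total -3. So Au + (-3) = 0, giving Au = +3.
Ligands are named alphabetically: bromo before glycinato before hydroxo.

bromo(glycinato)hydroxogold(III)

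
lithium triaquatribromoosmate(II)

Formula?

Li[OsBr3(H2O)3]

Ligands: 3 aqua (H2O, neutral), 3 bromo (Br, -1). Ligand charge sum = -3.
With Os in oxidation state +2, the complex ion is [Os...]^1−.
Charge balance with lithium (+1) requires 1 complex ion per 1 lithium.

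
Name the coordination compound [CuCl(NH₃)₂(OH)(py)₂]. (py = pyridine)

There is no counter-ion, so the complex is neutral overall.
Ligand charges: 2×pyridine (neutral), 1×hydroxo (-1 each), 1×chloro (-1 each), 2×ammine (neutral); total -2. So Cu + (-2) = 0, giving Cu = +2.
Ligands are named alphabetically: ammine before chloro before hydroxo before pyridine.

diamminechlorohydroxobis(pyridine)copper(II)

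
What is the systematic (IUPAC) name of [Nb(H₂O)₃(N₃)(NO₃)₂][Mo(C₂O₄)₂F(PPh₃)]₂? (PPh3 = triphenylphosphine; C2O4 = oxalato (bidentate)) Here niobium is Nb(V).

Nb is given as +5; the cation's ligand charges sum to -3, so the complex cation is 2+.
With 2 anions per cation, each anion must be 2/2 = 1−.
Anion: ligand charges sum to -5; for the ion to be 1−, Mo = +4.

triaquaazidodinitratoniobium(V) fluorodioxalato(triphenylphosphine)molybdate(IV)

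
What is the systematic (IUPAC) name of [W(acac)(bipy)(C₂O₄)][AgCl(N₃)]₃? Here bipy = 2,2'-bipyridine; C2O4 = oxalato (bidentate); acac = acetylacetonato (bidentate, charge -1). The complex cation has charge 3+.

(acetylacetonato)(2,2'-bipyridine)oxalatotungsten(VI) azidochloroargentate(I)

The complex cation is given as 3+; its ligand charges sum to -3, so W = +6.
With 3 anions per cation, each anion must be 3/3 = 1−.
Anion: ligand charges sum to -2; for the ion to be 1−, Ag = +1.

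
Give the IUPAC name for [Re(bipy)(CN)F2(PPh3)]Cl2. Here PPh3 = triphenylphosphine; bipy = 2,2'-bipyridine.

(2,2'-bipyridine)cyanodifluoro(triphenylphosphine)rhenium(V) chloride

The 2 chloride counter-ions carry a total charge of -2, so each complex ion is 2+.
Ligand charges: 1×cyano (-1 each), 1×triphenylphosphine (neutral), 2×fluoro (-1 each), 1×2,2'-bipyridine (neutral); total -3. So Re + (-3) = 2+, giving Re = +5.
Ligands are named alphabetically: bipyridine before cyano before fluoro before triphenylphosphine.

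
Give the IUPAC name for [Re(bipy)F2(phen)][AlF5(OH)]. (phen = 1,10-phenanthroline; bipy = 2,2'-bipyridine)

(2,2'-bipyridine)difluoro(1,10-phenanthroline)rhenium(V) pentafluorohydroxoaluminate(III)

Both ions are complex: the cation is named first with the plain metal name, the anion second with the -ate form; each ion's ligands are alphabetised independently.
Aluminium is always +3 in its complexes; the anion's ligand charges sum to -6, so the complex anion is 3−.
A 1:1 salt means the cation carries the equal and opposite charge, 3+.
Cation: ligand charges sum to -2; for the ion to be 3+, Re = +5.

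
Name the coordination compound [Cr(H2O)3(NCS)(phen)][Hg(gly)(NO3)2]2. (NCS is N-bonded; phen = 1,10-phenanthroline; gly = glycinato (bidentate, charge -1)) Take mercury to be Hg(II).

triaquaisothiocyanato(1,10-phenanthroline)chromium(III) (glycinato)dinitratomercurate(II)

Both ions are complex: the cation is named first with the plain metal name, the anion second with the -ate form; each ion's ligands are alphabetised independently.
Hg is given as +2; the anion's ligand charges sum to -3, so the complex anion is 1−.
With 2 anions per cation, the cation must be 2×1 = 2+.
Cation: ligand charges sum to -1; for the ion to be 2+, Cr = +3.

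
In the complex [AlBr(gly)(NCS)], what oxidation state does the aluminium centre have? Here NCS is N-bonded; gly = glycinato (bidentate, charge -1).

No counter-ion: the bracketed complex is neutral.
Ligand charges: 1×NCS = -1; 1×gly = -1; 1×Br = -1; sum -3.
Al + (-3) = 0 ⇒ Al is +3.

+3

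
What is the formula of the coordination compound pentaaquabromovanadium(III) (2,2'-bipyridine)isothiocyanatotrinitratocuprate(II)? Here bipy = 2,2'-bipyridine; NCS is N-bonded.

Cation [V…]: ligand charges -1, V(III) ⇒ ion charge 2+.
Anion [Cu…]: ligand charges -4, Cu(II) ⇒ ion charge 2−.
One 2+ cation balances one 2− anion.

[VBr(H2O)5][Cu(bipy)(NCS)(NO3)3]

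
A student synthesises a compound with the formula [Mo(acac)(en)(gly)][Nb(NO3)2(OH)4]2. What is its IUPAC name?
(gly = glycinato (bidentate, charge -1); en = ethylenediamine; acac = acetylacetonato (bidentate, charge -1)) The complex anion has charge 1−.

The complex anion is given as 1−; its ligand charges sum to -6, so Nb = +5.
With 2 anions per cation, the cation must be 2×1 = 2+.
Cation: ligand charges sum to -2; for the ion to be 2+, Mo = +4.

(acetylacetonato)(ethylenediamine)(glycinato)molybdenum(IV) tetrahydroxodinitratoniobate(V)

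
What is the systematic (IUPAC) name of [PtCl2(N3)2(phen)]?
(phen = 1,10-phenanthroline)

diazidodichloro(1,10-phenanthroline)platinum(IV)

There is no counter-ion, so the complex is neutral overall.
Ligand charges: 1×1,10-phenanthroline (neutral), 2×chloro (-1 each), 2×azido (-1 each); total -4. So Pt + (-4) = 0, giving Pt = +4.
Ligands are named alphabetically: azido before chloro before phenanthroline.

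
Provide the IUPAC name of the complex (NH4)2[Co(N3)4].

The 2 ammonium counter-ions carry a total charge of +2, so each complex ion is 2−.
Ligand charges: 4×azido (-1 each); total -4. So Co + (-4) = 2−, giving Co = +2.
The complex ion is anionic, so cobalt takes the -ate form cobaltate(II).

ammonium tetraazidocobaltate(II)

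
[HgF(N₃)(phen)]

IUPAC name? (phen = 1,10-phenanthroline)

There is no counter-ion, so the complex is neutral overall.
Ligand charges: 1×azido (-1 each), 1×1,10-phenanthroline (neutral), 1×fluoro (-1 each); total -2. So Hg + (-2) = 0, giving Hg = +2.
Ligands are named alphabetically: azido before fluoro before phenanthroline.

azidofluoro(1,10-phenanthroline)mercury(II)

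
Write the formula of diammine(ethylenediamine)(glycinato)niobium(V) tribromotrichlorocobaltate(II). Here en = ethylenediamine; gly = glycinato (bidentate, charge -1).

[Nb(en)(gly)(NH3)2][CoBr3Cl3]

Cation [Nb…]: ligand charges -1, Nb(V) ⇒ ion charge 4+.
Anion [Co…]: ligand charges -6, Co(II) ⇒ ion charge 4−.
One 4+ cation balances one 4− anion.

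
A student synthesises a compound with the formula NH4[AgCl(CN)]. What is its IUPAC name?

ammonium chlorocyanoargentate(I)

The 1 ammonium counter-ion carries a total charge of +1, so each complex ion is 1−.
Ligand charges: 1×chloro (-1 each), 1×cyano (-1 each); total -2. So Ag + (-2) = 1−, giving Ag = +1.
The complex ion is anionic, so silver takes the -ate form argentate(I).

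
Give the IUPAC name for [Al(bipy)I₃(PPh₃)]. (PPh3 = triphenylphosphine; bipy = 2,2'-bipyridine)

There is no counter-ion, so the complex is neutral overall.
Ligand charges: 3×iodo (-1 each), 1×triphenylphosphine (neutral), 1×2,2'-bipyridine (neutral); total -3. So Al + (-3) = 0, giving Al = +3.
Ligands are named alphabetically: bipyridine before iodo before triphenylphosphine.

(2,2'-bipyridine)triiodo(triphenylphosphine)aluminium(III)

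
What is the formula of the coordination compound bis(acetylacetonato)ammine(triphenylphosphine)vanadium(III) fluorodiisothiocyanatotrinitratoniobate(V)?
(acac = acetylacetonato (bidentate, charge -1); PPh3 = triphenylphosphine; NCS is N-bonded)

Cation [V…]: ligand charges -2, V(III) ⇒ ion charge 1+.
Anion [Nb…]: ligand charges -6, Nb(V) ⇒ ion charge 1−.
One 1+ cation balances one 1− anion.

[V(acac)2(NH3)(PPh3)][NbF(NCS)2(NO3)3]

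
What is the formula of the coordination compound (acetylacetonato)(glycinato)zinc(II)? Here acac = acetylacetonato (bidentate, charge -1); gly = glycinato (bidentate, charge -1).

[Zn(acac)(gly)]

Ligands: 1 acetylacetonato (acac, -1), 1 glycinato (gly, -1). Ligand charge sum = -2.
With Zn in oxidation state +2, the complex ion is [Zn...].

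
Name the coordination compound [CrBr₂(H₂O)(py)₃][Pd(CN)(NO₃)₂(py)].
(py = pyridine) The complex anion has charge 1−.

aquadibromotris(pyridine)chromium(III) cyanodinitrato(pyridine)palladate(II)

The complex anion is given as 1−; its ligand charges sum to -3, so Pd = +2.
A 1:1 salt means the cation carries the equal and opposite charge, 1+.
Cation: ligand charges sum to -2; for the ion to be 1+, Cr = +3.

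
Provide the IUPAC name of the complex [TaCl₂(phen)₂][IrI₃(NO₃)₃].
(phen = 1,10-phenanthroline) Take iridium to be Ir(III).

Both ions are complex: the cation is named first with the plain metal name, the anion second with the -ate form; each ion's ligands are alphabetised independently.
Ir is given as +3; the anion's ligand charges sum to -6, so the complex anion is 3−.
A 1:1 salt means the cation carries the equal and opposite charge, 3+.
Cation: ligand charges sum to -2; for the ion to be 3+, Ta = +5.

dichlorobis(1,10-phenanthroline)tantalum(V) triiodotrinitratoiridate(III)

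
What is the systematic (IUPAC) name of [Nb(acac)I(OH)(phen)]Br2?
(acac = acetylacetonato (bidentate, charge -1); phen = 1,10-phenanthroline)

The 2 bromide counter-ions carry a total charge of -2, so each complex ion is 2+.
Ligand charges: 1×iodo (-1 each), 1×acetylacetonato (-1 each), 1×1,10-phenanthroline (neutral), 1×hydroxo (-1 each); total -3. So Nb + (-3) = 2+, giving Nb = +5.
Ligands are named alphabetically: acetylacetonato before hydroxo before iodo before phenanthroline.

(acetylacetonato)hydroxoiodo(1,10-phenanthroline)niobium(V) bromide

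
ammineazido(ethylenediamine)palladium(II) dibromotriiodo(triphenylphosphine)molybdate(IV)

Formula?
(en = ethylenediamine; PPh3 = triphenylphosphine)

Cation [Pd…]: ligand charges -1, Pd(II) ⇒ ion charge 1+.
Anion [Mo…]: ligand charges -5, Mo(IV) ⇒ ion charge 1−.
One 1+ cation balances one 1− anion.

[Pd(en)(N3)(NH3)][MoBr2I3(PPh3)]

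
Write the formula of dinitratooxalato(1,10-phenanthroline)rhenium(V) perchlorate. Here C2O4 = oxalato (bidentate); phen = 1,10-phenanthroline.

Ligands: 1 oxalato (C2O4, -2), 1 1,10-phenanthroline (phen, neutral), 2 nitrato (NO3, -1). Ligand charge sum = -4.
With Re in oxidation state +5, the complex ion is [Re...]^1+.
Charge balance with perchlorate (-1) requires 1 complex ion per 1 perchlorate.

[Re(C2O4)(NO3)2(phen)]ClO4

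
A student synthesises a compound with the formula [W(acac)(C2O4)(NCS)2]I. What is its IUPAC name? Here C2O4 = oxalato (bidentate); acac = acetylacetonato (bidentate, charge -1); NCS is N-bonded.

The 1 iodide counter-ion carries a total charge of -1, so each complex ion is 1+.
Ligand charges: 1×oxalato (-2 each), 1×acetylacetonato (-1 each), 2×isothiocyanato (-1 each); total -5. So W + (-5) = 1+, giving W = +6.
Ligands are named alphabetically: acetylacetonato before isothiocyanato before oxalato.

(acetylacetonato)diisothiocyanatooxalatotungsten(VI) iodide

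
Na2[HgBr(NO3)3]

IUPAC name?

sodium bromotrinitratomercurate(II)

The 2 sodium counter-ions carry a total charge of +2, so each complex ion is 2−.
Ligand charges: 3×nitrato (-1 each), 1×bromo (-1 each); total -4. So Hg + (-4) = 2−, giving Hg = +2.
Ligands are named alphabetically: bromo before nitrato.
The complex ion is anionic, so mercury takes the -ate form mercurate(II).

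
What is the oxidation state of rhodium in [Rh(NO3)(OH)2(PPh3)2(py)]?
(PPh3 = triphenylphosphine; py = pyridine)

No counter-ion: the bracketed complex is neutral.
Ligand charges: 1×NO3 = -1; 2×OH = -2; 2×PPh3 neutral; 1×py neutral; sum -3.
Rh + (-3) = 0 ⇒ Rh is +3.

+3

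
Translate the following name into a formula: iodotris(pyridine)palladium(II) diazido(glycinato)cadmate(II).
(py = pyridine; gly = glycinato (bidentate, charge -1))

Cation [Pd…]: ligand charges -1, Pd(II) ⇒ ion charge 1+.
Anion [Cd…]: ligand charges -3, Cd(II) ⇒ ion charge 1−.
One 1+ cation balances one 1− anion.

[PdI(py)3][Cd(gly)(N3)2]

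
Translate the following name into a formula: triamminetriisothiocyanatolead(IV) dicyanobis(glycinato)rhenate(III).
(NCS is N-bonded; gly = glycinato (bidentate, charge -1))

Cation [Pb…]: ligand charges -3, Pb(IV) ⇒ ion charge 1+.
Anion [Re…]: ligand charges -4, Re(III) ⇒ ion charge 1−.
One 1+ cation balances one 1− anion.

[Pb(NCS)3(NH3)3][Re(CN)2(gly)2]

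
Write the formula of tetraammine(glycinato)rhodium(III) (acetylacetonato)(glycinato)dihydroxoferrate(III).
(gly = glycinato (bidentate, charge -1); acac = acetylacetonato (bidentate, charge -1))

[Rh(gly)(NH3)4][Fe(acac)(gly)(OH)2]2

Cation [Rh…]: ligand charges -1, Rh(III) ⇒ ion charge 2+.
Anion [Fe…]: ligand charges -4, Fe(III) ⇒ ion charge 1−.
One 2+ cation requires 2 of the 1− anion.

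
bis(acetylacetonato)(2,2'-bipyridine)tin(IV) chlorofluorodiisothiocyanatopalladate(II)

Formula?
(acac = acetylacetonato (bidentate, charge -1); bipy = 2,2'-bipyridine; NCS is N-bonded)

[Sn(acac)2(bipy)][PdClF(NCS)2]

Cation [Sn…]: ligand charges -2, Sn(IV) ⇒ ion charge 2+.
Anion [Pd…]: ligand charges -4, Pd(II) ⇒ ion charge 2−.
One 2+ cation balances one 2− anion.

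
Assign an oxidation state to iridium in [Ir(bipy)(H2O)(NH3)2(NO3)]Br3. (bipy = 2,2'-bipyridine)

+4

3 bromide outside the brackets (-1 each) → the complex ion is 3+.
Ligand charges: 1×NO3 = -1; 1×bipy neutral; 1×H2O neutral; 2×NH3 neutral; sum -1.
Ir + (-1) = 3+ ⇒ Ir is +4.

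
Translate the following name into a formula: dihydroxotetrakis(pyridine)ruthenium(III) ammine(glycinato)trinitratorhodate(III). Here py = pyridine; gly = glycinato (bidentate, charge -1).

[Ru(OH)2(py)4][Rh(gly)(NH3)(NO3)3]

Cation [Ru…]: ligand charges -2, Ru(III) ⇒ ion charge 1+.
Anion [Rh…]: ligand charges -4, Rh(III) ⇒ ion charge 1−.
One 1+ cation balances one 1− anion.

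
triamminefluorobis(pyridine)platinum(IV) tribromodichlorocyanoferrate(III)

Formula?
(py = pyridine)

Cation [Pt…]: ligand charges -1, Pt(IV) ⇒ ion charge 3+.
Anion [Fe…]: ligand charges -6, Fe(III) ⇒ ion charge 3−.
One 3+ cation balances one 3− anion.

[PtF(NH3)3(py)2][FeBr3Cl2(CN)]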